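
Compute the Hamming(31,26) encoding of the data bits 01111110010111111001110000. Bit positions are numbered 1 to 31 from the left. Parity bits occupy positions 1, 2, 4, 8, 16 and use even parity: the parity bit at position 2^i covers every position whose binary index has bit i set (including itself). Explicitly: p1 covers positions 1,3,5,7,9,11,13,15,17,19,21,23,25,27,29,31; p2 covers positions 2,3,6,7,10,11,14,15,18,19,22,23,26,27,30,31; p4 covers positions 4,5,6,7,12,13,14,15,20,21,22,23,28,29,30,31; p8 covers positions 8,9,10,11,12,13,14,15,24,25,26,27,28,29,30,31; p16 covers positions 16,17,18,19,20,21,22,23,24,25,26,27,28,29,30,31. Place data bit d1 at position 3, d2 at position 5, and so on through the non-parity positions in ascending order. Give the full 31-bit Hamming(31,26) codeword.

1001111111100101111111001110000

Place data bits at non-power-of-two positions: b3=0, b5=1, b6=1, b7=1, b9=1, b10=1, b11=1, b12=0, b13=0, b14=1, b15=0, b17=1, b18=1, b19=1, b20=1, b21=1, b22=1, b23=0, b24=0, b25=1, b26=1, b27=1, b28=0, b29=0, b30=0, b31=0.
p1 = XOR of data positions {3,5,7,9,11,13,15,17,19,21,23,25,27,29,31} = 0⊕1⊕1⊕1⊕1⊕0⊕0⊕1⊕1⊕1⊕0⊕1⊕1⊕0⊕0 = 1
p2 = XOR of data positions {3,6,7,10,11,14,15,18,19,22,23,26,27,30,31} = 0⊕1⊕1⊕1⊕1⊕1⊕0⊕1⊕1⊕1⊕0⊕1⊕1⊕0⊕0 = 0
p4 = XOR of data positions {5,6,7,12,13,14,15,20,21,22,23,28,29,30,31} = 1⊕1⊕1⊕0⊕0⊕1⊕0⊕1⊕1⊕1⊕0⊕0⊕0⊕0⊕0 = 1
p8 = XOR of data positions {9,10,11,12,13,14,15,24,25,26,27,28,29,30,31} = 1⊕1⊕1⊕0⊕0⊕1⊕0⊕0⊕1⊕1⊕1⊕0⊕0⊕0⊕0 = 1
p16 = XOR of data positions {17,18,19,20,21,22,23,24,25,26,27,28,29,30,31} = 1⊕1⊕1⊕1⊕1⊕1⊕0⊕0⊕1⊕1⊕1⊕0⊕0⊕0⊕0 = 1
Codeword b1..b31 = 1001111111100101111111001110000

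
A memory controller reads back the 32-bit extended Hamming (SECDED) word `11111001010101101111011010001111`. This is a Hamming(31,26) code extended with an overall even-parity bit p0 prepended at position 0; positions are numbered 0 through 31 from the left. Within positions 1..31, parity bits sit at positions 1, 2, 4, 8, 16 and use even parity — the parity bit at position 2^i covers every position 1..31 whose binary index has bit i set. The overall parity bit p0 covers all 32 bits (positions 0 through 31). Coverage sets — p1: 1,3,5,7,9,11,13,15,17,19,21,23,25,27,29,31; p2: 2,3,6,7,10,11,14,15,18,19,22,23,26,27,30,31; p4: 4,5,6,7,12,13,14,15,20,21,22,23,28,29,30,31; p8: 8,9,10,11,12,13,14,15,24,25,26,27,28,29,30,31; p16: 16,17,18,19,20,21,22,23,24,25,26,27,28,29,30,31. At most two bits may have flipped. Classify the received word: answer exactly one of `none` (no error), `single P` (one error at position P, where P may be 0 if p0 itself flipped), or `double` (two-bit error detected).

single 25

s1: b1⊕b3⊕b5⊕b7⊕b9⊕b11⊕b13⊕b15⊕b17⊕b19⊕b21⊕b23⊕b25⊕b27⊕b29⊕b31 = 1⊕1⊕0⊕1⊕1⊕1⊕1⊕0⊕1⊕1⊕1⊕0⊕0⊕0⊕1⊕1 = 1
s2: b2⊕b3⊕b6⊕b7⊕b10⊕b11⊕b14⊕b15⊕b18⊕b19⊕b22⊕b23⊕b26⊕b27⊕b30⊕b31 = 1⊕1⊕0⊕1⊕0⊕1⊕1⊕0⊕1⊕1⊕1⊕0⊕0⊕0⊕1⊕1 = 0
s4: b4⊕b5⊕b6⊕b7⊕b12⊕b13⊕b14⊕b15⊕b20⊕b21⊕b22⊕b23⊕b28⊕b29⊕b30⊕b31 = 1⊕0⊕0⊕1⊕0⊕1⊕1⊕0⊕0⊕1⊕1⊕0⊕1⊕1⊕1⊕1 = 0
s8: b8⊕b9⊕b10⊕b11⊕b12⊕b13⊕b14⊕b15⊕b24⊕b25⊕b26⊕b27⊕b28⊕b29⊕b30⊕b31 = 0⊕1⊕0⊕1⊕0⊕1⊕1⊕0⊕1⊕0⊕0⊕0⊕1⊕1⊕1⊕1 = 1
s16: b16⊕b17⊕b18⊕b19⊕b20⊕b21⊕b22⊕b23⊕b24⊕b25⊕b26⊕b27⊕b28⊕b29⊕b30⊕b31 = 1⊕1⊕1⊕1⊕0⊕1⊕1⊕0⊕1⊕0⊕0⊕0⊕1⊕1⊕1⊕1 = 1
Syndrome (s16...s1) = 11001 → position 25.
Overall parity (XOR of all 32 bits, including p0): 1⊕1⊕1⊕1⊕1⊕0⊕0⊕1⊕0⊕1⊕0⊕1⊕0⊕1⊕1⊕0⊕1⊕1⊕1⊕1⊕0⊕1⊕1⊕0⊕1⊕0⊕0⊕0⊕1⊕1⊕1⊕1 = 1
Overall=1, syndrome position=25 → single-bit error at position 25.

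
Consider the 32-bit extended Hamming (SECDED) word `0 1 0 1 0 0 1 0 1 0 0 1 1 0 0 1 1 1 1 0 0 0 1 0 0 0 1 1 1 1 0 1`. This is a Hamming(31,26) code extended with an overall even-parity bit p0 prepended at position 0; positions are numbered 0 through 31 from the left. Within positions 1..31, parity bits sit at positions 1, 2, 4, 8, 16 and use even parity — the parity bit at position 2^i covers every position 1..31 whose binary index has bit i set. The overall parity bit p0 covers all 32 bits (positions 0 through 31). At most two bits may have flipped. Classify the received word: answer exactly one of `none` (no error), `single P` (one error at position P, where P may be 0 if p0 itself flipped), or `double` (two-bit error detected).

double

s1: b1⊕b3⊕b5⊕b7⊕b9⊕b11⊕b13⊕b15⊕b17⊕b19⊕b21⊕b23⊕b25⊕b27⊕b29⊕b31 = 1⊕1⊕0⊕0⊕0⊕1⊕0⊕1⊕1⊕0⊕0⊕0⊕0⊕1⊕1⊕1 = 0
s2: b2⊕b3⊕b6⊕b7⊕b10⊕b11⊕b14⊕b15⊕b18⊕b19⊕b22⊕b23⊕b26⊕b27⊕b30⊕b31 = 0⊕1⊕1⊕0⊕0⊕1⊕0⊕1⊕1⊕0⊕1⊕0⊕1⊕1⊕0⊕1 = 1
s4: b4⊕b5⊕b6⊕b7⊕b12⊕b13⊕b14⊕b15⊕b20⊕b21⊕b22⊕b23⊕b28⊕b29⊕b30⊕b31 = 0⊕0⊕1⊕0⊕1⊕0⊕0⊕1⊕0⊕0⊕1⊕0⊕1⊕1⊕0⊕1 = 1
s8: b8⊕b9⊕b10⊕b11⊕b12⊕b13⊕b14⊕b15⊕b24⊕b25⊕b26⊕b27⊕b28⊕b29⊕b30⊕b31 = 1⊕0⊕0⊕1⊕1⊕0⊕0⊕1⊕0⊕0⊕1⊕1⊕1⊕1⊕0⊕1 = 1
s16: b16⊕b17⊕b18⊕b19⊕b20⊕b21⊕b22⊕b23⊕b24⊕b25⊕b26⊕b27⊕b28⊕b29⊕b30⊕b31 = 1⊕1⊕1⊕0⊕0⊕0⊕1⊕0⊕0⊕0⊕1⊕1⊕1⊕1⊕0⊕1 = 1
Syndrome (s16...s1) = 11110 → position 30.
Overall parity (XOR of all 32 bits, including p0): 0⊕1⊕0⊕1⊕0⊕0⊕1⊕0⊕1⊕0⊕0⊕1⊕1⊕0⊕0⊕1⊕1⊕1⊕1⊕0⊕0⊕0⊕1⊕0⊕0⊕0⊕1⊕1⊕1⊕1⊕0⊕1 = 0
Overall=0, syndrome position=30 → double-bit error detected (uncorrectable).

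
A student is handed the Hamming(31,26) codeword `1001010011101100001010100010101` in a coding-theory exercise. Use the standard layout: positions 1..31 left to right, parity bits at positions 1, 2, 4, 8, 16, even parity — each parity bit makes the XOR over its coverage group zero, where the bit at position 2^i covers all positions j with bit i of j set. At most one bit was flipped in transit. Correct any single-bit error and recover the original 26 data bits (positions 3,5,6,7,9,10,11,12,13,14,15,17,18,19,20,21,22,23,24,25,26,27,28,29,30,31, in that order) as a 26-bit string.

00101110110001010100010101

s1: b1⊕b3⊕b5⊕b7⊕b9⊕b11⊕b13⊕b15⊕b17⊕b19⊕b21⊕b23⊕b25⊕b27⊕b29⊕b31 = 1⊕0⊕0⊕0⊕1⊕1⊕1⊕0⊕0⊕1⊕1⊕1⊕0⊕1⊕1⊕1 = 0
s2: b2⊕b3⊕b6⊕b7⊕b10⊕b11⊕b14⊕b15⊕b18⊕b19⊕b22⊕b23⊕b26⊕b27⊕b30⊕b31 = 0⊕0⊕1⊕0⊕1⊕1⊕1⊕0⊕0⊕1⊕0⊕1⊕0⊕1⊕0⊕1 = 0
s4: b4⊕b5⊕b6⊕b7⊕b12⊕b13⊕b14⊕b15⊕b20⊕b21⊕b22⊕b23⊕b28⊕b29⊕b30⊕b31 = 1⊕0⊕1⊕0⊕0⊕1⊕1⊕0⊕0⊕1⊕0⊕1⊕0⊕1⊕0⊕1 = 0
s8: b8⊕b9⊕b10⊕b11⊕b12⊕b13⊕b14⊕b15⊕b24⊕b25⊕b26⊕b27⊕b28⊕b29⊕b30⊕b31 = 0⊕1⊕1⊕1⊕0⊕1⊕1⊕0⊕0⊕0⊕0⊕1⊕0⊕1⊕0⊕1 = 0
s16: b16⊕b17⊕b18⊕b19⊕b20⊕b21⊕b22⊕b23⊕b24⊕b25⊕b26⊕b27⊕b28⊕b29⊕b30⊕b31 = 0⊕0⊕0⊕1⊕0⊕1⊕0⊕1⊕0⊕0⊕0⊕1⊕0⊕1⊕0⊕1 = 0
Syndrome (s16...s1) = 00000 → position 0 (no error).
No correction needed.
Data bits at positions 3,5,6,7,9,10,11,12,13,14,15,17,18,19,20,21,22,23,24,25,26,27,28,29,30,31: 00101110110001010100010101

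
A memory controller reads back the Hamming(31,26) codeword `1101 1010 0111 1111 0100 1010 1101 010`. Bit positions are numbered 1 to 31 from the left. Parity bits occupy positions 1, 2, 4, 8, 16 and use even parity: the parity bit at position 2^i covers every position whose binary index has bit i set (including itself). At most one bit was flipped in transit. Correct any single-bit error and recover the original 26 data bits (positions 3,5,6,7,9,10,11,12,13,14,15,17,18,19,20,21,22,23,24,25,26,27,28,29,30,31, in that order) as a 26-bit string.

00010111111010010101101010

s1: b1⊕b3⊕b5⊕b7⊕b9⊕b11⊕b13⊕b15⊕b17⊕b19⊕b21⊕b23⊕b25⊕b27⊕b29⊕b31 = 1⊕0⊕1⊕1⊕0⊕1⊕1⊕1⊕0⊕0⊕1⊕1⊕1⊕0⊕0⊕0 = 1
s2: b2⊕b3⊕b6⊕b7⊕b10⊕b11⊕b14⊕b15⊕b18⊕b19⊕b22⊕b23⊕b26⊕b27⊕b30⊕b31 = 1⊕0⊕0⊕1⊕1⊕1⊕1⊕1⊕1⊕0⊕0⊕1⊕1⊕0⊕1⊕0 = 0
s4: b4⊕b5⊕b6⊕b7⊕b12⊕b13⊕b14⊕b15⊕b20⊕b21⊕b22⊕b23⊕b28⊕b29⊕b30⊕b31 = 1⊕1⊕0⊕1⊕1⊕1⊕1⊕1⊕0⊕1⊕0⊕1⊕1⊕0⊕1⊕0 = 1
s8: b8⊕b9⊕b10⊕b11⊕b12⊕b13⊕b14⊕b15⊕b24⊕b25⊕b26⊕b27⊕b28⊕b29⊕b30⊕b31 = 0⊕0⊕1⊕1⊕1⊕1⊕1⊕1⊕0⊕1⊕1⊕0⊕1⊕0⊕1⊕0 = 0
s16: b16⊕b17⊕b18⊕b19⊕b20⊕b21⊕b22⊕b23⊕b24⊕b25⊕b26⊕b27⊕b28⊕b29⊕b30⊕b31 = 1⊕0⊕1⊕0⊕0⊕1⊕0⊕1⊕0⊕1⊕1⊕0⊕1⊕0⊕1⊕0 = 0
Syndrome (s16...s1) = 00101 → position 5.
Flip bit 5: corrected codeword = 1101001001111111010010101101010
Data bits at positions 3,5,6,7,9,10,11,12,13,14,15,17,18,19,20,21,22,23,24,25,26,27,28,29,30,31: 00010111111010010101101010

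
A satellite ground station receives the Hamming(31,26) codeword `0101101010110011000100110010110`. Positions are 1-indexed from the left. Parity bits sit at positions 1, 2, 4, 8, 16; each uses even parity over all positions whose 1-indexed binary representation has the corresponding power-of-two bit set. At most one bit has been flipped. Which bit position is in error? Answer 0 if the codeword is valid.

s1: b1⊕b3⊕b5⊕b7⊕b9⊕b11⊕b13⊕b15⊕b17⊕b19⊕b21⊕b23⊕b25⊕b27⊕b29⊕b31 = 0⊕0⊕1⊕1⊕1⊕1⊕0⊕1⊕0⊕0⊕0⊕1⊕0⊕1⊕1⊕0 = 0
s2: b2⊕b3⊕b6⊕b7⊕b10⊕b11⊕b14⊕b15⊕b18⊕b19⊕b22⊕b23⊕b26⊕b27⊕b30⊕b31 = 1⊕0⊕0⊕1⊕0⊕1⊕0⊕1⊕0⊕0⊕0⊕1⊕0⊕1⊕1⊕0 = 1
s4: b4⊕b5⊕b6⊕b7⊕b12⊕b13⊕b14⊕b15⊕b20⊕b21⊕b22⊕b23⊕b28⊕b29⊕b30⊕b31 = 1⊕1⊕0⊕1⊕1⊕0⊕0⊕1⊕1⊕0⊕0⊕1⊕0⊕1⊕1⊕0 = 1
s8: b8⊕b9⊕b10⊕b11⊕b12⊕b13⊕b14⊕b15⊕b24⊕b25⊕b26⊕b27⊕b28⊕b29⊕b30⊕b31 = 0⊕1⊕0⊕1⊕1⊕0⊕0⊕1⊕1⊕0⊕0⊕1⊕0⊕1⊕1⊕0 = 0
s16: b16⊕b17⊕b18⊕b19⊕b20⊕b21⊕b22⊕b23⊕b24⊕b25⊕b26⊕b27⊕b28⊕b29⊕b30⊕b31 = 1⊕0⊕0⊕0⊕1⊕0⊕0⊕1⊕1⊕0⊕0⊕1⊕0⊕1⊕1⊕0 = 1
Syndrome (s16...s1) = 10110 → position 22.

22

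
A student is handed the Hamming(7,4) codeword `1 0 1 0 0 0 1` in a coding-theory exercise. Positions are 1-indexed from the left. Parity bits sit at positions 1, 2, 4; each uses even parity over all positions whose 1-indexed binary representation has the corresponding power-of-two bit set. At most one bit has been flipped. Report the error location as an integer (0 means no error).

s1: b1⊕b3⊕b5⊕b7 = 1⊕1⊕0⊕1 = 1
s2: b2⊕b3⊕b6⊕b7 = 0⊕1⊕0⊕1 = 0
s4: b4⊕b5⊕b6⊕b7 = 0⊕0⊕0⊕1 = 1
Syndrome (s4...s1) = 101 → position 5.

5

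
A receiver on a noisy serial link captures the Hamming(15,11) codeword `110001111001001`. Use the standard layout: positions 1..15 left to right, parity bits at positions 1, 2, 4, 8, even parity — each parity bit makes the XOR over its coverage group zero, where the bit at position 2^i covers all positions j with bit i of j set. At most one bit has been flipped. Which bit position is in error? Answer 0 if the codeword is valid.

s1: b1⊕b3⊕b5⊕b7⊕b9⊕b11⊕b13⊕b15 = 1⊕0⊕0⊕1⊕1⊕0⊕0⊕1 = 0
s2: b2⊕b3⊕b6⊕b7⊕b10⊕b11⊕b14⊕b15 = 1⊕0⊕1⊕1⊕0⊕0⊕0⊕1 = 0
s4: b4⊕b5⊕b6⊕b7⊕b12⊕b13⊕b14⊕b15 = 0⊕0⊕1⊕1⊕1⊕0⊕0⊕1 = 0
s8: b8⊕b9⊕b10⊕b11⊕b12⊕b13⊕b14⊕b15 = 1⊕1⊕0⊕0⊕1⊕0⊕0⊕1 = 0
Syndrome (s8...s1) = 0000 → position 0 (no error).

0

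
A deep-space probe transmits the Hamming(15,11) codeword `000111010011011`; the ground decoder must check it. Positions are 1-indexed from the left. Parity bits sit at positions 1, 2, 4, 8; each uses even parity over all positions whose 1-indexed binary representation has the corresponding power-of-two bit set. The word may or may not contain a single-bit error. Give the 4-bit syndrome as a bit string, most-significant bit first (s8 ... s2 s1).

1001

s1: b1⊕b3⊕b5⊕b7⊕b9⊕b11⊕b13⊕b15 = 0⊕0⊕1⊕0⊕0⊕1⊕0⊕1 = 1
s2: b2⊕b3⊕b6⊕b7⊕b10⊕b11⊕b14⊕b15 = 0⊕0⊕1⊕0⊕0⊕1⊕1⊕1 = 0
s4: b4⊕b5⊕b6⊕b7⊕b12⊕b13⊕b14⊕b15 = 1⊕1⊕1⊕0⊕1⊕0⊕1⊕1 = 0
s8: b8⊕b9⊕b10⊕b11⊕b12⊕b13⊕b14⊕b15 = 1⊕0⊕0⊕1⊕1⊕0⊕1⊕1 = 1
Syndrome (s8...s1) = 1001 → position 9.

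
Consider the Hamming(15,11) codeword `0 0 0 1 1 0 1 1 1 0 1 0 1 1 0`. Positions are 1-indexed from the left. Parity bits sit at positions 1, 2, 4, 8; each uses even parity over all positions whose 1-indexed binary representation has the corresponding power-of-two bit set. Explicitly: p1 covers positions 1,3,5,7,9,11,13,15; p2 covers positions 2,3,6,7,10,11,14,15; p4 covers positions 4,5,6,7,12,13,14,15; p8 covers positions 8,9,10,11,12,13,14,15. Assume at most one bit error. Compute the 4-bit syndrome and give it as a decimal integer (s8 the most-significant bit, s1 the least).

15

s1: b1⊕b3⊕b5⊕b7⊕b9⊕b11⊕b13⊕b15 = 0⊕0⊕1⊕1⊕1⊕1⊕1⊕0 = 1
s2: b2⊕b3⊕b6⊕b7⊕b10⊕b11⊕b14⊕b15 = 0⊕0⊕0⊕1⊕0⊕1⊕1⊕0 = 1
s4: b4⊕b5⊕b6⊕b7⊕b12⊕b13⊕b14⊕b15 = 1⊕1⊕0⊕1⊕0⊕1⊕1⊕0 = 1
s8: b8⊕b9⊕b10⊕b11⊕b12⊕b13⊕b14⊕b15 = 1⊕1⊕0⊕1⊕0⊕1⊕1⊕0 = 1
Syndrome (s8...s1) = 1111 → position 15.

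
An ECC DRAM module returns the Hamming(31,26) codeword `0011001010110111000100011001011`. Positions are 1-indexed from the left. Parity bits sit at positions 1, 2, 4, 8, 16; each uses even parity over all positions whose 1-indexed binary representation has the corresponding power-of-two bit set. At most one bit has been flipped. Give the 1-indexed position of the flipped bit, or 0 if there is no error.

s1: b1⊕b3⊕b5⊕b7⊕b9⊕b11⊕b13⊕b15⊕b17⊕b19⊕b21⊕b23⊕b25⊕b27⊕b29⊕b31 = 0⊕1⊕0⊕1⊕1⊕1⊕0⊕1⊕0⊕0⊕0⊕0⊕1⊕0⊕0⊕1 = 1
s2: b2⊕b3⊕b6⊕b7⊕b10⊕b11⊕b14⊕b15⊕b18⊕b19⊕b22⊕b23⊕b26⊕b27⊕b30⊕b31 = 0⊕1⊕0⊕1⊕0⊕1⊕1⊕1⊕0⊕0⊕0⊕0⊕0⊕0⊕1⊕1 = 1
s4: b4⊕b5⊕b6⊕b7⊕b12⊕b13⊕b14⊕b15⊕b20⊕b21⊕b22⊕b23⊕b28⊕b29⊕b30⊕b31 = 1⊕0⊕0⊕1⊕1⊕0⊕1⊕1⊕1⊕0⊕0⊕0⊕1⊕0⊕1⊕1 = 1
s8: b8⊕b9⊕b10⊕b11⊕b12⊕b13⊕b14⊕b15⊕b24⊕b25⊕b26⊕b27⊕b28⊕b29⊕b30⊕b31 = 0⊕1⊕0⊕1⊕1⊕0⊕1⊕1⊕1⊕1⊕0⊕0⊕1⊕0⊕1⊕1 = 0
s16: b16⊕b17⊕b18⊕b19⊕b20⊕b21⊕b22⊕b23⊕b24⊕b25⊕b26⊕b27⊕b28⊕b29⊕b30⊕b31 = 1⊕0⊕0⊕0⊕1⊕0⊕0⊕0⊕1⊕1⊕0⊕0⊕1⊕0⊕1⊕1 = 1
Syndrome (s16...s1) = 10111 → position 23.

23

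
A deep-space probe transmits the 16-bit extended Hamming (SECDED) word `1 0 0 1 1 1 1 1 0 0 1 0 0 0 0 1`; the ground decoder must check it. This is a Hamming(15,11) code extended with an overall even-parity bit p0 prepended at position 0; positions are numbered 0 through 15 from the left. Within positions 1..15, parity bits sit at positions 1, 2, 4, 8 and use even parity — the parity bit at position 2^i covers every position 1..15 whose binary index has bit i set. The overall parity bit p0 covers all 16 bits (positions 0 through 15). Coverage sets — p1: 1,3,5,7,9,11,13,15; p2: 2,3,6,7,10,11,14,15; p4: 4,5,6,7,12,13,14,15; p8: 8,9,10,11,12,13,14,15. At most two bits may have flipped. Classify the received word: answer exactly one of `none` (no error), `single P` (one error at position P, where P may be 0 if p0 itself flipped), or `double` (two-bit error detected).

double

s1: b1⊕b3⊕b5⊕b7⊕b9⊕b11⊕b13⊕b15 = 0⊕1⊕1⊕1⊕0⊕0⊕0⊕1 = 0
s2: b2⊕b3⊕b6⊕b7⊕b10⊕b11⊕b14⊕b15 = 0⊕1⊕1⊕1⊕1⊕0⊕0⊕1 = 1
s4: b4⊕b5⊕b6⊕b7⊕b12⊕b13⊕b14⊕b15 = 1⊕1⊕1⊕1⊕0⊕0⊕0⊕1 = 1
s8: b8⊕b9⊕b10⊕b11⊕b12⊕b13⊕b14⊕b15 = 0⊕0⊕1⊕0⊕0⊕0⊕0⊕1 = 0
Syndrome (s8...s1) = 0110 → position 6.
Overall parity (XOR of all 16 bits, including p0): 1⊕0⊕0⊕1⊕1⊕1⊕1⊕1⊕0⊕0⊕1⊕0⊕0⊕0⊕0⊕1 = 0
Overall=0, syndrome position=6 → double-bit error detected (uncorrectable).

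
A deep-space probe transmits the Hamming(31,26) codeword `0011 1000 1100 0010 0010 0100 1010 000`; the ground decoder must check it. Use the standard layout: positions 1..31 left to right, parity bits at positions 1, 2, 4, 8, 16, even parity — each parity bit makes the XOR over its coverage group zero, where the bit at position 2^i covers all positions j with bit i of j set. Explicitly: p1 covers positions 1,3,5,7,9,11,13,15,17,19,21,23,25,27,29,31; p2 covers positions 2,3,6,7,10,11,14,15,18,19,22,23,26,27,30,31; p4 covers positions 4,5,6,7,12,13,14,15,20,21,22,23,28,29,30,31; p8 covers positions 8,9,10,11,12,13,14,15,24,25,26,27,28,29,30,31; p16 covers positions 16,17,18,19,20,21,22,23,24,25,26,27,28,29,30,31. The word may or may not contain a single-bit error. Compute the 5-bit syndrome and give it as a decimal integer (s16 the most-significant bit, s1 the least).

s1: b1⊕b3⊕b5⊕b7⊕b9⊕b11⊕b13⊕b15⊕b17⊕b19⊕b21⊕b23⊕b25⊕b27⊕b29⊕b31 = 0⊕1⊕1⊕0⊕1⊕0⊕0⊕1⊕0⊕1⊕0⊕0⊕1⊕1⊕0⊕0 = 1
s2: b2⊕b3⊕b6⊕b7⊕b10⊕b11⊕b14⊕b15⊕b18⊕b19⊕b22⊕b23⊕b26⊕b27⊕b30⊕b31 = 0⊕1⊕0⊕0⊕1⊕0⊕0⊕1⊕0⊕1⊕1⊕0⊕0⊕1⊕0⊕0 = 0
s4: b4⊕b5⊕b6⊕b7⊕b12⊕b13⊕b14⊕b15⊕b20⊕b21⊕b22⊕b23⊕b28⊕b29⊕b30⊕b31 = 1⊕1⊕0⊕0⊕0⊕0⊕0⊕1⊕0⊕0⊕1⊕0⊕0⊕0⊕0⊕0 = 0
s8: b8⊕b9⊕b10⊕b11⊕b12⊕b13⊕b14⊕b15⊕b24⊕b25⊕b26⊕b27⊕b28⊕b29⊕b30⊕b31 = 0⊕1⊕1⊕0⊕0⊕0⊕0⊕1⊕0⊕1⊕0⊕1⊕0⊕0⊕0⊕0 = 1
s16: b16⊕b17⊕b18⊕b19⊕b20⊕b21⊕b22⊕b23⊕b24⊕b25⊕b26⊕b27⊕b28⊕b29⊕b30⊕b31 = 0⊕0⊕0⊕1⊕0⊕0⊕1⊕0⊕0⊕1⊕0⊕1⊕0⊕0⊕0⊕0 = 0
Syndrome (s16...s1) = 01001 → position 9.

9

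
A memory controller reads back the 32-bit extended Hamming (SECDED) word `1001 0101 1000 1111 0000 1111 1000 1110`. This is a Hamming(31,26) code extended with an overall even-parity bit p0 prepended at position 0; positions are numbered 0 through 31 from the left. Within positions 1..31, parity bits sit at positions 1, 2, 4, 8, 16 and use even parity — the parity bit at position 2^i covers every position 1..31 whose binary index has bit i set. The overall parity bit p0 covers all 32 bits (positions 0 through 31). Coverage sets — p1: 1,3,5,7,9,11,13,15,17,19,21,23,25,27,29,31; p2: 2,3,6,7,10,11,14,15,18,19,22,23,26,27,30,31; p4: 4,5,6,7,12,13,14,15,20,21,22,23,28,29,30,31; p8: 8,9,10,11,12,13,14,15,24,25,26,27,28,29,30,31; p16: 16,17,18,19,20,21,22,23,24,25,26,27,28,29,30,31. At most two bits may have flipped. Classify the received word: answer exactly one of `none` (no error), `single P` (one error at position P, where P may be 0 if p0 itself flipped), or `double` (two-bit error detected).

single 14

s1: b1⊕b3⊕b5⊕b7⊕b9⊕b11⊕b13⊕b15⊕b17⊕b19⊕b21⊕b23⊕b25⊕b27⊕b29⊕b31 = 0⊕1⊕1⊕1⊕0⊕0⊕1⊕1⊕0⊕0⊕1⊕1⊕0⊕0⊕1⊕0 = 0
s2: b2⊕b3⊕b6⊕b7⊕b10⊕b11⊕b14⊕b15⊕b18⊕b19⊕b22⊕b23⊕b26⊕b27⊕b30⊕b31 = 0⊕1⊕0⊕1⊕0⊕0⊕1⊕1⊕0⊕0⊕1⊕1⊕0⊕0⊕1⊕0 = 1
s4: b4⊕b5⊕b6⊕b7⊕b12⊕b13⊕b14⊕b15⊕b20⊕b21⊕b22⊕b23⊕b28⊕b29⊕b30⊕b31 = 0⊕1⊕0⊕1⊕1⊕1⊕1⊕1⊕1⊕1⊕1⊕1⊕1⊕1⊕1⊕0 = 1
s8: b8⊕b9⊕b10⊕b11⊕b12⊕b13⊕b14⊕b15⊕b24⊕b25⊕b26⊕b27⊕b28⊕b29⊕b30⊕b31 = 1⊕0⊕0⊕0⊕1⊕1⊕1⊕1⊕1⊕0⊕0⊕0⊕1⊕1⊕1⊕0 = 1
s16: b16⊕b17⊕b18⊕b19⊕b20⊕b21⊕b22⊕b23⊕b24⊕b25⊕b26⊕b27⊕b28⊕b29⊕b30⊕b31 = 0⊕0⊕0⊕0⊕1⊕1⊕1⊕1⊕1⊕0⊕0⊕0⊕1⊕1⊕1⊕0 = 0
Syndrome (s16...s1) = 01110 → position 14.
Overall parity (XOR of all 32 bits, including p0): 1⊕0⊕0⊕1⊕0⊕1⊕0⊕1⊕1⊕0⊕0⊕0⊕1⊕1⊕1⊕1⊕0⊕0⊕0⊕0⊕1⊕1⊕1⊕1⊕1⊕0⊕0⊕0⊕1⊕1⊕1⊕0 = 1
Overall=1, syndrome position=14 → single-bit error at position 14.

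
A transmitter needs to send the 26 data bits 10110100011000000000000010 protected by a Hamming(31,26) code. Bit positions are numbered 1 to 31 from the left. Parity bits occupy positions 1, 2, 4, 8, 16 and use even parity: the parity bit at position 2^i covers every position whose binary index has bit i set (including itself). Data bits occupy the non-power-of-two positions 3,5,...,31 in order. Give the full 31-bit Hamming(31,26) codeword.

1111011001000111000000000000010

Place data bits at non-power-of-two positions: b3=1, b5=0, b6=1, b7=1, b9=0, b10=1, b11=0, b12=0, b13=0, b14=1, b15=1, b17=0, b18=0, b19=0, b20=0, b21=0, b22=0, b23=0, b24=0, b25=0, b26=0, b27=0, b28=0, b29=0, b30=1, b31=0.
p1 = XOR of data positions {3,5,7,9,11,13,15,17,19,21,23,25,27,29,31} = 1⊕0⊕1⊕0⊕0⊕0⊕1⊕0⊕0⊕0⊕0⊕0⊕0⊕0⊕0 = 1
p2 = XOR of data positions {3,6,7,10,11,14,15,18,19,22,23,26,27,30,31} = 1⊕1⊕1⊕1⊕0⊕1⊕1⊕0⊕0⊕0⊕0⊕0⊕0⊕1⊕0 = 1
p4 = XOR of data positions {5,6,7,12,13,14,15,20,21,22,23,28,29,30,31} = 0⊕1⊕1⊕0⊕0⊕1⊕1⊕0⊕0⊕0⊕0⊕0⊕0⊕1⊕0 = 1
p8 = XOR of data positions {9,10,11,12,13,14,15,24,25,26,27,28,29,30,31} = 0⊕1⊕0⊕0⊕0⊕1⊕1⊕0⊕0⊕0⊕0⊕0⊕0⊕1⊕0 = 0
p16 = XOR of data positions {17,18,19,20,21,22,23,24,25,26,27,28,29,30,31} = 0⊕0⊕0⊕0⊕0⊕0⊕0⊕0⊕0⊕0⊕0⊕0⊕0⊕1⊕0 = 1
Codeword b1..b31 = 1111011001000111000000000000010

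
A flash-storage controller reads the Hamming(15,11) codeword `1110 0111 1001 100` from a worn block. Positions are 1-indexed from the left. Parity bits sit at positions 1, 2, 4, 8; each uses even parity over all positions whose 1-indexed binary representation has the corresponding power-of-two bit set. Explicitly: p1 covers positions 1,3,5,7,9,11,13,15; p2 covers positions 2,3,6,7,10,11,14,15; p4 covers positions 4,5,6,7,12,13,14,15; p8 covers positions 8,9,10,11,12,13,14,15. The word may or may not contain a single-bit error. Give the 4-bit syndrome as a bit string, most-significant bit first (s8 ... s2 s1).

0001

s1: b1⊕b3⊕b5⊕b7⊕b9⊕b11⊕b13⊕b15 = 1⊕1⊕0⊕1⊕1⊕0⊕1⊕0 = 1
s2: b2⊕b3⊕b6⊕b7⊕b10⊕b11⊕b14⊕b15 = 1⊕1⊕1⊕1⊕0⊕0⊕0⊕0 = 0
s4: b4⊕b5⊕b6⊕b7⊕b12⊕b13⊕b14⊕b15 = 0⊕0⊕1⊕1⊕1⊕1⊕0⊕0 = 0
s8: b8⊕b9⊕b10⊕b11⊕b12⊕b13⊕b14⊕b15 = 1⊕1⊕0⊕0⊕1⊕1⊕0⊕0 = 0
Syndrome (s8...s1) = 0001 → position 1.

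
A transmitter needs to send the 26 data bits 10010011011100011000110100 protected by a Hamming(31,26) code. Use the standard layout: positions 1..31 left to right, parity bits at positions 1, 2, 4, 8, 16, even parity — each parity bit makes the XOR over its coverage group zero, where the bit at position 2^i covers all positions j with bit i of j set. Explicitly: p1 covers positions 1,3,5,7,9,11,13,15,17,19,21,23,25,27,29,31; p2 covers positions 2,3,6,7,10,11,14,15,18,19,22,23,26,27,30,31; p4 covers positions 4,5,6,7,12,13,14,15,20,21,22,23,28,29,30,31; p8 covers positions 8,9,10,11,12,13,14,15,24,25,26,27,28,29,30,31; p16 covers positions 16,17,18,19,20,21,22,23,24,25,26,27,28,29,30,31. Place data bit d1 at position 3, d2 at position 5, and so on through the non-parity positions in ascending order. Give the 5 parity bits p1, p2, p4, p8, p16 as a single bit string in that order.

Place data bits at non-power-of-two positions: b3=1, b5=0, b6=0, b7=1, b9=0, b10=0, b11=1, b12=1, b13=0, b14=1, b15=1, b17=1, b18=0, b19=0, b20=0, b21=1, b22=1, b23=0, b24=0, b25=0, b26=1, b27=1, b28=0, b29=1, b30=0, b31=0.
p1 = XOR of data positions {3,5,7,9,11,13,15,17,19,21,23,25,27,29,31} = 1⊕0⊕1⊕0⊕1⊕0⊕1⊕1⊕0⊕1⊕0⊕0⊕1⊕1⊕0 = 0
p2 = XOR of data positions {3,6,7,10,11,14,15,18,19,22,23,26,27,30,31} = 1⊕0⊕1⊕0⊕1⊕1⊕1⊕0⊕0⊕1⊕0⊕1⊕1⊕0⊕0 = 0
p4 = XOR of data positions {5,6,7,12,13,14,15,20,21,22,23,28,29,30,31} = 0⊕0⊕1⊕1⊕0⊕1⊕1⊕0⊕1⊕1⊕0⊕0⊕1⊕0⊕0 = 1
p8 = XOR of data positions {9,10,11,12,13,14,15,24,25,26,27,28,29,30,31} = 0⊕0⊕1⊕1⊕0⊕1⊕1⊕0⊕0⊕1⊕1⊕0⊕1⊕0⊕0 = 1
p16 = XOR of data positions {17,18,19,20,21,22,23,24,25,26,27,28,29,30,31} = 1⊕0⊕0⊕0⊕1⊕1⊕0⊕0⊕0⊕1⊕1⊕0⊕1⊕0⊕0 = 0
Parity bits p1,p2,p4,p8,p16 = 00110

00110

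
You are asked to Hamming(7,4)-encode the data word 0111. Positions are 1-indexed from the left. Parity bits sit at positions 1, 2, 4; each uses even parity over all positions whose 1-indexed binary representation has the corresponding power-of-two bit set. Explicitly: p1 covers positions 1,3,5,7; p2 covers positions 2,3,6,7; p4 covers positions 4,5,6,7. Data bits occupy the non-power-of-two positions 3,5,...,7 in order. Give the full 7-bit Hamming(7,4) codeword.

0001111

Place data bits at non-power-of-two positions: b3=0, b5=1, b6=1, b7=1.
p1 = XOR of data positions {3,5,7} = 0⊕1⊕1 = 0
p2 = XOR of data positions {3,6,7} = 0⊕1⊕1 = 0
p4 = XOR of data positions {5,6,7} = 1⊕1⊕1 = 1
Codeword b1..b7 = 0001111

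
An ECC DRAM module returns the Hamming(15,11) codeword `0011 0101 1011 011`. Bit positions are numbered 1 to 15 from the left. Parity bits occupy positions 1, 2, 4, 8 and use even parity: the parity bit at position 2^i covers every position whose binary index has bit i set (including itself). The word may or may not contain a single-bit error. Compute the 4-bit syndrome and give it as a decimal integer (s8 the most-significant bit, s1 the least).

s1: b1⊕b3⊕b5⊕b7⊕b9⊕b11⊕b13⊕b15 = 0⊕1⊕0⊕0⊕1⊕1⊕0⊕1 = 0
s2: b2⊕b3⊕b6⊕b7⊕b10⊕b11⊕b14⊕b15 = 0⊕1⊕1⊕0⊕0⊕1⊕1⊕1 = 1
s4: b4⊕b5⊕b6⊕b7⊕b12⊕b13⊕b14⊕b15 = 1⊕0⊕1⊕0⊕1⊕0⊕1⊕1 = 1
s8: b8⊕b9⊕b10⊕b11⊕b12⊕b13⊕b14⊕b15 = 1⊕1⊕0⊕1⊕1⊕0⊕1⊕1 = 0
Syndrome (s8...s1) = 0110 → position 6.

6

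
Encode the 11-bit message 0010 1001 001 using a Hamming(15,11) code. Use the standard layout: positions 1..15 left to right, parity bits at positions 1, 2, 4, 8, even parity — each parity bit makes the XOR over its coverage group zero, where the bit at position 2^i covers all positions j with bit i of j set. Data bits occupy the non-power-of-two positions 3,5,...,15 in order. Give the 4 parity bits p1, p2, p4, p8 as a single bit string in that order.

0011

Place data bits at non-power-of-two positions: b3=0, b5=0, b6=1, b7=0, b9=1, b10=0, b11=0, b12=1, b13=0, b14=0, b15=1.
p1 = XOR of data positions {3,5,7,9,11,13,15} = 0⊕0⊕0⊕1⊕0⊕0⊕1 = 0
p2 = XOR of data positions {3,6,7,10,11,14,15} = 0⊕1⊕0⊕0⊕0⊕0⊕1 = 0
p4 = XOR of data positions {5,6,7,12,13,14,15} = 0⊕1⊕0⊕1⊕0⊕0⊕1 = 1
p8 = XOR of data positions {9,10,11,12,13,14,15} = 1⊕0⊕0⊕1⊕0⊕0⊕1 = 1
Parity bits p1,p2,p4,p8 = 0011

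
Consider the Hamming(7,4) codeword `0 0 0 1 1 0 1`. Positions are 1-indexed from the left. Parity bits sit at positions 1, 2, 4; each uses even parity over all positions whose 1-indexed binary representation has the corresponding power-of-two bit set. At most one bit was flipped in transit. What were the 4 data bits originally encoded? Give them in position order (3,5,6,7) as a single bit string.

0111

s1: b1⊕b3⊕b5⊕b7 = 0⊕0⊕1⊕1 = 0
s2: b2⊕b3⊕b6⊕b7 = 0⊕0⊕0⊕1 = 1
s4: b4⊕b5⊕b6⊕b7 = 1⊕1⊕0⊕1 = 1
Syndrome (s4...s1) = 110 → position 6.
Flip bit 6: corrected codeword = 0001111
Data bits at positions 3,5,6,7: 0111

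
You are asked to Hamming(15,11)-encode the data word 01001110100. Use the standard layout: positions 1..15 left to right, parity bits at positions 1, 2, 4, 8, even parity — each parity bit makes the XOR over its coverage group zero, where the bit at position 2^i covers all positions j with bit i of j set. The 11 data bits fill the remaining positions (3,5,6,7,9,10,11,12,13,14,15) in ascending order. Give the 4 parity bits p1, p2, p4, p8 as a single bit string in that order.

Place data bits at non-power-of-two positions: b3=0, b5=1, b6=0, b7=0, b9=1, b10=1, b11=1, b12=0, b13=1, b14=0, b15=0.
p1 = XOR of data positions {3,5,7,9,11,13,15} = 0⊕1⊕0⊕1⊕1⊕1⊕0 = 0
p2 = XOR of data positions {3,6,7,10,11,14,15} = 0⊕0⊕0⊕1⊕1⊕0⊕0 = 0
p4 = XOR of data positions {5,6,7,12,13,14,15} = 1⊕0⊕0⊕0⊕1⊕0⊕0 = 0
p8 = XOR of data positions {9,10,11,12,13,14,15} = 1⊕1⊕1⊕0⊕1⊕0⊕0 = 0
Parity bits p1,p2,p4,p8 = 0000

0000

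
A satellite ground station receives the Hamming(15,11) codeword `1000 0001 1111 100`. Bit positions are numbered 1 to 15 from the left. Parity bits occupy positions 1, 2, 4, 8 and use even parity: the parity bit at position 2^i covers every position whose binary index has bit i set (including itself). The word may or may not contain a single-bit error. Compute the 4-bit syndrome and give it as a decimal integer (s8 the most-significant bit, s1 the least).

0

s1: b1⊕b3⊕b5⊕b7⊕b9⊕b11⊕b13⊕b15 = 1⊕0⊕0⊕0⊕1⊕1⊕1⊕0 = 0
s2: b2⊕b3⊕b6⊕b7⊕b10⊕b11⊕b14⊕b15 = 0⊕0⊕0⊕0⊕1⊕1⊕0⊕0 = 0
s4: b4⊕b5⊕b6⊕b7⊕b12⊕b13⊕b14⊕b15 = 0⊕0⊕0⊕0⊕1⊕1⊕0⊕0 = 0
s8: b8⊕b9⊕b10⊕b11⊕b12⊕b13⊕b14⊕b15 = 1⊕1⊕1⊕1⊕1⊕1⊕0⊕0 = 0
Syndrome (s8...s1) = 0000 → position 0 (no error).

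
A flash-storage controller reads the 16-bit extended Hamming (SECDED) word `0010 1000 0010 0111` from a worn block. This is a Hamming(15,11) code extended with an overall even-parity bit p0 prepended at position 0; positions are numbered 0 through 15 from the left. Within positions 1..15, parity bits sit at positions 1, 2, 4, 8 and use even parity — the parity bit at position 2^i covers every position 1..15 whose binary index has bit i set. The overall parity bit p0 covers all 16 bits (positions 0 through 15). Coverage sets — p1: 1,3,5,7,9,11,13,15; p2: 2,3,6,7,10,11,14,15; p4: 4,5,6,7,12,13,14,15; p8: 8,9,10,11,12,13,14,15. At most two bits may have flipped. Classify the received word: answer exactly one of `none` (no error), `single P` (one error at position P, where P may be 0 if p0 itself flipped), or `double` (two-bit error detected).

s1: b1⊕b3⊕b5⊕b7⊕b9⊕b11⊕b13⊕b15 = 0⊕0⊕0⊕0⊕0⊕0⊕1⊕1 = 0
s2: b2⊕b3⊕b6⊕b7⊕b10⊕b11⊕b14⊕b15 = 1⊕0⊕0⊕0⊕1⊕0⊕1⊕1 = 0
s4: b4⊕b5⊕b6⊕b7⊕b12⊕b13⊕b14⊕b15 = 1⊕0⊕0⊕0⊕0⊕1⊕1⊕1 = 0
s8: b8⊕b9⊕b10⊕b11⊕b12⊕b13⊕b14⊕b15 = 0⊕0⊕1⊕0⊕0⊕1⊕1⊕1 = 0
Syndrome (s8...s1) = 0000 → position 0 (no error).
Overall parity (XOR of all 16 bits, including p0): 0⊕0⊕1⊕0⊕1⊕0⊕0⊕0⊕0⊕0⊕1⊕0⊕0⊕1⊕1⊕1 = 0
Overall=0, syndrome position=0 → no error.

none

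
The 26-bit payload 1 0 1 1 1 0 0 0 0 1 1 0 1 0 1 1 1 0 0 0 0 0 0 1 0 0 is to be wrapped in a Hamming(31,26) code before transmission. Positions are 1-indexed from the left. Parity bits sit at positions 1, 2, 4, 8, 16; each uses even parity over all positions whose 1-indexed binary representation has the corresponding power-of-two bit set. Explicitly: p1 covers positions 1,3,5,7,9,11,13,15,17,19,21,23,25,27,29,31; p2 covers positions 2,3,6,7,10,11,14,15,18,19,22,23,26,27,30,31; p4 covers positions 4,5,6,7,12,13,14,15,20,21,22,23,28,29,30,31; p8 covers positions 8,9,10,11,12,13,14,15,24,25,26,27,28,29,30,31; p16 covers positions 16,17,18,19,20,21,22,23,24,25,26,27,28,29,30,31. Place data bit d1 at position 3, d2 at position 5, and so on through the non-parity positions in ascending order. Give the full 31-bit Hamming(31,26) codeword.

Place data bits at non-power-of-two positions: b3=1, b5=0, b6=1, b7=1, b9=1, b10=0, b11=0, b12=0, b13=0, b14=1, b15=1, b17=0, b18=1, b19=0, b20=1, b21=1, b22=1, b23=0, b24=0, b25=0, b26=0, b27=0, b28=0, b29=1, b30=0, b31=0.
p1 = XOR of data positions {3,5,7,9,11,13,15,17,19,21,23,25,27,29,31} = 1⊕0⊕1⊕1⊕0⊕0⊕1⊕0⊕0⊕1⊕0⊕0⊕0⊕1⊕0 = 0
p2 = XOR of data positions {3,6,7,10,11,14,15,18,19,22,23,26,27,30,31} = 1⊕1⊕1⊕0⊕0⊕1⊕1⊕1⊕0⊕1⊕0⊕0⊕0⊕0⊕0 = 1
p4 = XOR of data positions {5,6,7,12,13,14,15,20,21,22,23,28,29,30,31} = 0⊕1⊕1⊕0⊕0⊕1⊕1⊕1⊕1⊕1⊕0⊕0⊕1⊕0⊕0 = 0
p8 = XOR of data positions {9,10,11,12,13,14,15,24,25,26,27,28,29,30,31} = 1⊕0⊕0⊕0⊕0⊕1⊕1⊕0⊕0⊕0⊕0⊕0⊕1⊕0⊕0 = 0
p16 = XOR of data positions {17,18,19,20,21,22,23,24,25,26,27,28,29,30,31} = 0⊕1⊕0⊕1⊕1⊕1⊕0⊕0⊕0⊕0⊕0⊕0⊕1⊕0⊕0 = 1
Codeword b1..b31 = 0110011010000111010111000000100

0110011010000111010111000000100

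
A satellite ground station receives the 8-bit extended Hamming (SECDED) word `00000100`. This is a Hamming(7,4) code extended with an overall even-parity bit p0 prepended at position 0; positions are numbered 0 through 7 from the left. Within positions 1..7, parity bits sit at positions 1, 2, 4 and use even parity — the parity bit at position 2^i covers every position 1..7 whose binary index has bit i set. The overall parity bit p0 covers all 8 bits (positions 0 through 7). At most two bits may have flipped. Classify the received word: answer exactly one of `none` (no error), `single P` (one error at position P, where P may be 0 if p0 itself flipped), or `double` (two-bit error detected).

single 5

s1: b1⊕b3⊕b5⊕b7 = 0⊕0⊕1⊕0 = 1
s2: b2⊕b3⊕b6⊕b7 = 0⊕0⊕0⊕0 = 0
s4: b4⊕b5⊕b6⊕b7 = 0⊕1⊕0⊕0 = 1
Syndrome (s4...s1) = 101 → position 5.
Overall parity (XOR of all 8 bits, including p0): 0⊕0⊕0⊕0⊕0⊕1⊕0⊕0 = 1
Overall=1, syndrome position=5 → single-bit error at position 5.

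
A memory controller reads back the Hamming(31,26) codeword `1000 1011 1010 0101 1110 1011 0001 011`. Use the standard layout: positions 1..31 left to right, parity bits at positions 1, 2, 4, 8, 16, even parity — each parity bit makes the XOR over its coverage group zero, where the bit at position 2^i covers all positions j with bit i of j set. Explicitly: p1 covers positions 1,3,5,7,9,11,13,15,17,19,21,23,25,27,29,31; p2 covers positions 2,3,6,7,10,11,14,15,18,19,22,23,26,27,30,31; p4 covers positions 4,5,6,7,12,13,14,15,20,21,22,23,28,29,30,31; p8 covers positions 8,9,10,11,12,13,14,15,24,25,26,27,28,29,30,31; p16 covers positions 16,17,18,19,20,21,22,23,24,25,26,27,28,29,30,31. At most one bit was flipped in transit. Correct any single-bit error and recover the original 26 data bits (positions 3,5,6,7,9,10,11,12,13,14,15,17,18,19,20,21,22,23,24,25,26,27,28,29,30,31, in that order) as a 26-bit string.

s1: b1⊕b3⊕b5⊕b7⊕b9⊕b11⊕b13⊕b15⊕b17⊕b19⊕b21⊕b23⊕b25⊕b27⊕b29⊕b31 = 1⊕0⊕1⊕1⊕1⊕1⊕0⊕0⊕1⊕1⊕1⊕1⊕0⊕0⊕0⊕1 = 0
s2: b2⊕b3⊕b6⊕b7⊕b10⊕b11⊕b14⊕b15⊕b18⊕b19⊕b22⊕b23⊕b26⊕b27⊕b30⊕b31 = 0⊕0⊕0⊕1⊕0⊕1⊕1⊕0⊕1⊕1⊕0⊕1⊕0⊕0⊕1⊕1 = 0
s4: b4⊕b5⊕b6⊕b7⊕b12⊕b13⊕b14⊕b15⊕b20⊕b21⊕b22⊕b23⊕b28⊕b29⊕b30⊕b31 = 0⊕1⊕0⊕1⊕0⊕0⊕1⊕0⊕0⊕1⊕0⊕1⊕1⊕0⊕1⊕1 = 0
s8: b8⊕b9⊕b10⊕b11⊕b12⊕b13⊕b14⊕b15⊕b24⊕b25⊕b26⊕b27⊕b28⊕b29⊕b30⊕b31 = 1⊕1⊕0⊕1⊕0⊕0⊕1⊕0⊕1⊕0⊕0⊕0⊕1⊕0⊕1⊕1 = 0
s16: b16⊕b17⊕b18⊕b19⊕b20⊕b21⊕b22⊕b23⊕b24⊕b25⊕b26⊕b27⊕b28⊕b29⊕b30⊕b31 = 1⊕1⊕1⊕1⊕0⊕1⊕0⊕1⊕1⊕0⊕0⊕0⊕1⊕0⊕1⊕1 = 0
Syndrome (s16...s1) = 00000 → position 0 (no error).
No correction needed.
Data bits at positions 3,5,6,7,9,10,11,12,13,14,15,17,18,19,20,21,22,23,24,25,26,27,28,29,30,31: 01011010010111010110001011

01011010010111010110001011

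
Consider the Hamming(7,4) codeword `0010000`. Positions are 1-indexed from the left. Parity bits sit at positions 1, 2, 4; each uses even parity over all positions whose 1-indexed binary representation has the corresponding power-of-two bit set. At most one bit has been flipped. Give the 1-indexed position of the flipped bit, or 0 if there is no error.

3

s1: b1⊕b3⊕b5⊕b7 = 0⊕1⊕0⊕0 = 1
s2: b2⊕b3⊕b6⊕b7 = 0⊕1⊕0⊕0 = 1
s4: b4⊕b5⊕b6⊕b7 = 0⊕0⊕0⊕0 = 0
Syndrome (s4...s1) = 011 → position 3.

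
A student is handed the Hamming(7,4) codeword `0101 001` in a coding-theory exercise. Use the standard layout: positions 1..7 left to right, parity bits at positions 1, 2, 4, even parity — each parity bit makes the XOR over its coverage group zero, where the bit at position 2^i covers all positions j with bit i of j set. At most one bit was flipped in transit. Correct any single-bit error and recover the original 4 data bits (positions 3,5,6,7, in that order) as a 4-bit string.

s1: b1⊕b3⊕b5⊕b7 = 0⊕0⊕0⊕1 = 1
s2: b2⊕b3⊕b6⊕b7 = 1⊕0⊕0⊕1 = 0
s4: b4⊕b5⊕b6⊕b7 = 1⊕0⊕0⊕1 = 0
Syndrome (s4...s1) = 001 → position 1.
Flip bit 1: corrected codeword = 1101001
Data bits at positions 3,5,6,7: 0001

0001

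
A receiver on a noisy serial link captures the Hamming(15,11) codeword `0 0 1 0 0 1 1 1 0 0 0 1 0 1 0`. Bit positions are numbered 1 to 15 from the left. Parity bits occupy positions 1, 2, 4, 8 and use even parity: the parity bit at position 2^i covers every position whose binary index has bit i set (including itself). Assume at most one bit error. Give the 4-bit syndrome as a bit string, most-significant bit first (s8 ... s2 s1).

s1: b1⊕b3⊕b5⊕b7⊕b9⊕b11⊕b13⊕b15 = 0⊕1⊕0⊕1⊕0⊕0⊕0⊕0 = 0
s2: b2⊕b3⊕b6⊕b7⊕b10⊕b11⊕b14⊕b15 = 0⊕1⊕1⊕1⊕0⊕0⊕1⊕0 = 0
s4: b4⊕b5⊕b6⊕b7⊕b12⊕b13⊕b14⊕b15 = 0⊕0⊕1⊕1⊕1⊕0⊕1⊕0 = 0
s8: b8⊕b9⊕b10⊕b11⊕b12⊕b13⊕b14⊕b15 = 1⊕0⊕0⊕0⊕1⊕0⊕1⊕0 = 1
Syndrome (s8...s1) = 1000 → position 8.

1000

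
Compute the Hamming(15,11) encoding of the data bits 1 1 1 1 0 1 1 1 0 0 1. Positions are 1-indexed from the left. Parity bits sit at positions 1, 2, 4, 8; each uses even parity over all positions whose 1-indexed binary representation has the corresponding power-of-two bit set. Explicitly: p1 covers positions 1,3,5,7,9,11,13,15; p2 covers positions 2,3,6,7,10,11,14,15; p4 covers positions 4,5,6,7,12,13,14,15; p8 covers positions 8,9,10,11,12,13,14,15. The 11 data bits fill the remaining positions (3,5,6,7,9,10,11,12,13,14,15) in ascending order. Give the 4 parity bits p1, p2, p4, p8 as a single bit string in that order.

1010

Place data bits at non-power-of-two positions: b3=1, b5=1, b6=1, b7=1, b9=0, b10=1, b11=1, b12=1, b13=0, b14=0, b15=1.
p1 = XOR of data positions {3,5,7,9,11,13,15} = 1⊕1⊕1⊕0⊕1⊕0⊕1 = 1
p2 = XOR of data positions {3,6,7,10,11,14,15} = 1⊕1⊕1⊕1⊕1⊕0⊕1 = 0
p4 = XOR of data positions {5,6,7,12,13,14,15} = 1⊕1⊕1⊕1⊕0⊕0⊕1 = 1
p8 = XOR of data positions {9,10,11,12,13,14,15} = 0⊕1⊕1⊕1⊕0⊕0⊕1 = 0
Parity bits p1,p2,p4,p8 = 1010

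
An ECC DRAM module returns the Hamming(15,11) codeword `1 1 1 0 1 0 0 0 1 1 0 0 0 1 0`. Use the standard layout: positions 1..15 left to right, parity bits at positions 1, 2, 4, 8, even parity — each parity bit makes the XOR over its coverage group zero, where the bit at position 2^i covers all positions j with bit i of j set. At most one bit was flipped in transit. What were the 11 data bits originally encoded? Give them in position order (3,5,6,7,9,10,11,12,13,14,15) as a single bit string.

11001100010

s1: b1⊕b3⊕b5⊕b7⊕b9⊕b11⊕b13⊕b15 = 1⊕1⊕1⊕0⊕1⊕0⊕0⊕0 = 0
s2: b2⊕b3⊕b6⊕b7⊕b10⊕b11⊕b14⊕b15 = 1⊕1⊕0⊕0⊕1⊕0⊕1⊕0 = 0
s4: b4⊕b5⊕b6⊕b7⊕b12⊕b13⊕b14⊕b15 = 0⊕1⊕0⊕0⊕0⊕0⊕1⊕0 = 0
s8: b8⊕b9⊕b10⊕b11⊕b12⊕b13⊕b14⊕b15 = 0⊕1⊕1⊕0⊕0⊕0⊕1⊕0 = 1
Syndrome (s8...s1) = 1000 → position 8.
Flip bit 8: corrected codeword = 111010011100010
Data bits at positions 3,5,6,7,9,10,11,12,13,14,15: 11001100010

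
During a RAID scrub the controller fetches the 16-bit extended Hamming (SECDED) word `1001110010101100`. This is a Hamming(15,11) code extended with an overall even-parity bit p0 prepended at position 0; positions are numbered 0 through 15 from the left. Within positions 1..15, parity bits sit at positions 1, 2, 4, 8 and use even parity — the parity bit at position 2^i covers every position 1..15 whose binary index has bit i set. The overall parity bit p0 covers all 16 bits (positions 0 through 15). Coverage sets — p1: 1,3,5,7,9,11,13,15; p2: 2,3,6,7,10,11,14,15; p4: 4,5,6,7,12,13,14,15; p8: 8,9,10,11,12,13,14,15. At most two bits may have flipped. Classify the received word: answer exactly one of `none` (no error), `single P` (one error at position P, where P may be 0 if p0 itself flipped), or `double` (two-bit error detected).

s1: b1⊕b3⊕b5⊕b7⊕b9⊕b11⊕b13⊕b15 = 0⊕1⊕1⊕0⊕0⊕0⊕1⊕0 = 1
s2: b2⊕b3⊕b6⊕b7⊕b10⊕b11⊕b14⊕b15 = 0⊕1⊕0⊕0⊕1⊕0⊕0⊕0 = 0
s4: b4⊕b5⊕b6⊕b7⊕b12⊕b13⊕b14⊕b15 = 1⊕1⊕0⊕0⊕1⊕1⊕0⊕0 = 0
s8: b8⊕b9⊕b10⊕b11⊕b12⊕b13⊕b14⊕b15 = 1⊕0⊕1⊕0⊕1⊕1⊕0⊕0 = 0
Syndrome (s8...s1) = 0001 → position 1.
Overall parity (XOR of all 16 bits, including p0): 1⊕0⊕0⊕1⊕1⊕1⊕0⊕0⊕1⊕0⊕1⊕0⊕1⊕1⊕0⊕0 = 0
Overall=0, syndrome position=1 → double-bit error detected (uncorrectable).

double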